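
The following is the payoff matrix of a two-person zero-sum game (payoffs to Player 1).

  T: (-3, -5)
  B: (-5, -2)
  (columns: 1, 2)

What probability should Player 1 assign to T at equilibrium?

Row minima: T → -5, B → -5; maximin = -5.
Column maxima: 1 → -3, 2 → -2; minimax = -3.
-5 ≠ -3, so there is no saddle point; optimal play is mixed.
Let Player 1 play T with probability p. Expected payoff against 1: (-3)p + (-5)(1−p) = 2p − 5; against 2: (-5)p + (-2)(1−p) = −3p − 2.
Setting these equal: 2p − 5 = −3p − 2 ⇒ 5p = 3 ⇒ p = 3/5, and the value is (2)·(3/5) − 5 = -19/5.
For Player 2: with q = P(1), equating T's and B's payoffs gives 2q − 5 = −3q − 2 ⇒ q = 3/5.

3/5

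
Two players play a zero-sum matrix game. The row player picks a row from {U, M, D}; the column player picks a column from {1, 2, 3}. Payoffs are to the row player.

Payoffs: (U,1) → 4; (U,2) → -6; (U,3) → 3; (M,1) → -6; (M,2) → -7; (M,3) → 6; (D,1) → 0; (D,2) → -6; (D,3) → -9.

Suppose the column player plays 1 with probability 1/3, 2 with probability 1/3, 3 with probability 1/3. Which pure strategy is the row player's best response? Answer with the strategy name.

Expected payoff of U: (1/3)·4 + (1/3)·(-6) + (1/3)·3 = 1/3.
Expected payoff of M: (1/3)·(-6) + (1/3)·(-7) + (1/3)·6 = -7/3.
Expected payoff of D: (1/3)·0 + (1/3)·(-6) + (1/3)·(-9) = -5.
The largest is 1/3, so the row player's best response is U.

U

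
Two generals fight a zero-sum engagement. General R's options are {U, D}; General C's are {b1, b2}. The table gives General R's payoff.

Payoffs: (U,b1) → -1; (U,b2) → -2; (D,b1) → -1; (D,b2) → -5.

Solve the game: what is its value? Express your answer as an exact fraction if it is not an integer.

-2

Row minima: U → -2, D → -5; maximin = -2.
Column maxima: b1 → -1, b2 → -2; minimax = -2.
Since maximin = minimax = -2, there is a saddle point and the value is -2.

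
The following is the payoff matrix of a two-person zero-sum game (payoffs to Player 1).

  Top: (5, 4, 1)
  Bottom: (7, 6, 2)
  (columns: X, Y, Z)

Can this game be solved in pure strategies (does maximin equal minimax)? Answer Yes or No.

Row minima: Top → 1, Bottom → 2; maximin = 2.
Column maxima: X → 7, Y → 6, Z → 2; minimax = 2.
maximin = minimax = 2, so a saddle point exists.

Yes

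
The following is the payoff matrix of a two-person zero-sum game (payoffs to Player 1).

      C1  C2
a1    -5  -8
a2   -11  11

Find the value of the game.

-143/25

Row minima: a1 → -8, a2 → -11; maximin = -8.
Column maxima: C1 → -5, C2 → 11; minimax = -5.
-8 ≠ -5, so there is no saddle point; optimal play is mixed.
Let Player 1 play a1 with probability p. Expected payoff against C1: (-5)p + (-11)(1−p) = 6p − 11; against C2: (-8)p + 11(1−p) = −19p + 11.
Setting these equal: 6p − 11 = −19p + 11 ⇒ 25p = 22 ⇒ p = 22/25, and the value is (6)·(22/25) − 11 = -143/25.
For Player 2: with q = P(C1), equating a1's and a2's payoffs gives 3q − 8 = −22q + 11 ⇒ q = 19/25.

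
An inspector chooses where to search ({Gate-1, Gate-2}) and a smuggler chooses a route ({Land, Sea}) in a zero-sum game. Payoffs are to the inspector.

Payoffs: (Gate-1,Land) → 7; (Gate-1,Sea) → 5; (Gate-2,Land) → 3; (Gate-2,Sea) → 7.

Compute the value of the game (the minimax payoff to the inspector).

Row minima: Gate-1 → 5, Gate-2 → 3; maximin = 5.
Column maxima: Land → 7, Sea → 7; minimax = 7.
5 ≠ 7, so there is no saddle point; optimal play is mixed.
Let the inspector play Gate-1 with probability p. Expected payoff against Land: 7p + 3(1−p) = 4p + 3; against Sea: 5p + 7(1−p) = −2p + 7.
Setting these equal: 4p + 3 = −2p + 7 ⇒ 6p = 4 ⇒ p = 2/3, and the value is (4)·(2/3) + 3 = 17/3.
For the smuggler: with q = P(Land), equating Gate-1's and Gate-2's payoffs gives 2q + 5 = −4q + 7 ⇒ q = 1/3.

17/3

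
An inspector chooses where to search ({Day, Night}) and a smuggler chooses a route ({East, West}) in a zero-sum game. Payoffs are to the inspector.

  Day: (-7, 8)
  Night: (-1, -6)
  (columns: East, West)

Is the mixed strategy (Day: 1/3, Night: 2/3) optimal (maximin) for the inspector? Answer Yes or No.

No

Against East this mix gives (1/3)·(-7) + (2/3)·(-1) = -3.
Against West this mix gives (1/3)·8 + (2/3)·(-6) = -4/3.
The smuggler will play East, holding the inspector to -3. Shifting weight toward the row that does better against East would raise this floor (the equalizing mix achieves -5/2 against both East and West), so the proposed strategy is not optimal.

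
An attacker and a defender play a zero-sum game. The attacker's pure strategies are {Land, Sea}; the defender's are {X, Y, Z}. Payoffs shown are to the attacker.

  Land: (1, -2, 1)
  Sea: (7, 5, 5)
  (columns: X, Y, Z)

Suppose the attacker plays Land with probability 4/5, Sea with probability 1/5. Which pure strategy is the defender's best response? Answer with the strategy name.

Y

If the defender plays X, the attacker's expected payoff is (4/5)·1 + (1/5)·7 = 11/5.
If the defender plays Y, the attacker's expected payoff is (4/5)·(-2) + (1/5)·5 = -3/5.
If the defender plays Z, the attacker's expected payoff is (4/5)·1 + (1/5)·5 = 9/5.
The defender minimizes the attacker's payoff; the smallest is -3/5, so the best response is Y.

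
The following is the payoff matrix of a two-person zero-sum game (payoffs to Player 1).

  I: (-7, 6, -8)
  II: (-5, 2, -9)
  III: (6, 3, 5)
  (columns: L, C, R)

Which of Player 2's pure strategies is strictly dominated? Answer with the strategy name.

R holds Player 1's payoff strictly below L in every row: -8 < -7, -9 < -5, 5 < 6.
So L is strictly dominated for Player 2.

L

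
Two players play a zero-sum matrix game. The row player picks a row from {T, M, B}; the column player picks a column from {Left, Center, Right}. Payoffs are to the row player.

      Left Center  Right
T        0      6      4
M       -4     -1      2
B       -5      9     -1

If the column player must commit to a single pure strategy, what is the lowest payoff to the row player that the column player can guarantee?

Column maxima: Left → 0, Center → 9, Right → 4.
The smallest of these is 0.

0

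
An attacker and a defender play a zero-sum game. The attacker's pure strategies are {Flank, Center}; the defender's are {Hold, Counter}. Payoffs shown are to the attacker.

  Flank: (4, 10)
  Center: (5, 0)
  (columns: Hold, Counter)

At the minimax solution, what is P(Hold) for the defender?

Row minima: Flank → 4, Center → 0; maximin = 4.
Column maxima: Hold → 5, Counter → 10; minimax = 5.
4 ≠ 5, so there is no saddle point; optimal play is mixed.
Let the attacker play Flank with probability p. Expected payoff against Hold: 4p + 5(1−p) = −p + 5; against Counter: 10p + 0(1−p) = 10p.
Setting these equal: −p + 5 = 10p ⇒ −11p = -5 ⇒ p = 5/11, and the value is (-1)·(5/11) + 5 = 50/11.
For the defender: with q = P(Hold), equating Flank's and Center's payoffs gives −6q + 10 = 5q ⇒ q = 10/11.

10/11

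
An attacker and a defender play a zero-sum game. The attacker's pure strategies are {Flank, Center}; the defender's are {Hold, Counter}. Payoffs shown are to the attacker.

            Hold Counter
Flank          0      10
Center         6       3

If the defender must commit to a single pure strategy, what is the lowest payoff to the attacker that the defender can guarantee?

6

Column maxima: Hold → 6, Counter → 10.
The smallest of these is 6.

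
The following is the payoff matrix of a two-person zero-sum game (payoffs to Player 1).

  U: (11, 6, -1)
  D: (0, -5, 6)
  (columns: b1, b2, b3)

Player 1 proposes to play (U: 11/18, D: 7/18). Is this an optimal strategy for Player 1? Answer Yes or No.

Against b1 this mix gives (11/18)·11 + (7/18)·0 = 121/18.
Against b2 this mix gives (11/18)·6 + (7/18)·(-5) = 31/18.
Against b3 this mix gives (11/18)·(-1) + (7/18)·6 = 31/18.
All of Player 2's active replies (b2, b3) yield 31/18, and no column does worse for Player 1. The mix makes Player 2 indifferent and guarantees 31/18, so it is optimal.

Yes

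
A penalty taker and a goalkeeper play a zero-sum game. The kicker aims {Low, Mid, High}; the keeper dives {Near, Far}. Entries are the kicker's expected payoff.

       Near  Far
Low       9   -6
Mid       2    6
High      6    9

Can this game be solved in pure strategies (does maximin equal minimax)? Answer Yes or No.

No

Row minima: Low → -6, Mid → 2, High → 6; maximin = 6.
Column maxima: Near → 9, Far → 9; minimax = 9.
6 ≠ 9, so no pure-strategy equilibrium exists.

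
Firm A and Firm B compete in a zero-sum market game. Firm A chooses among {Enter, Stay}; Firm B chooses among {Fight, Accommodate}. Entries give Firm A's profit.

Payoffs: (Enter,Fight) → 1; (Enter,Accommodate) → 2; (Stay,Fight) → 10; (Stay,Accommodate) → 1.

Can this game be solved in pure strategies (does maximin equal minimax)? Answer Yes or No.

No

Row minima: Enter → 1, Stay → 1; maximin = 1.
Column maxima: Fight → 10, Accommodate → 2; minimax = 2.
1 ≠ 2, so no pure-strategy equilibrium exists.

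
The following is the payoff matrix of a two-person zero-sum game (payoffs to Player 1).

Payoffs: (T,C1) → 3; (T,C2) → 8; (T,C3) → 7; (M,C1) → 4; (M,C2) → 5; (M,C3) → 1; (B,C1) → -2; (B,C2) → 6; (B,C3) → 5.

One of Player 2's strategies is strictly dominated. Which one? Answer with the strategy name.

C2

C1 holds Player 1's payoff strictly below C2 in every row: 3 < 8, 4 < 5, -2 < 6.
So C2 is strictly dominated for Player 2.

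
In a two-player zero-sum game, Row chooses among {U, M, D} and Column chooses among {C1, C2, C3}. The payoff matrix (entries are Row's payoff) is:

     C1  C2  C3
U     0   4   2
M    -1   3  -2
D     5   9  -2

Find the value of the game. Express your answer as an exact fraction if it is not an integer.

Row minima: U → 0, M → -2, D → -2; maximin = 0.
Column maxima: C1 → 5, C2 → 9, C3 → 2; minimax = 2.
0 ≠ 2, so there is no saddle point; optimal play is mixed.
M is strictly dominated by U, so Row never plays it.
C2 is strictly dominated by C1 (it gives Row strictly more in every row), so Column never plays it.
On the remaining 2×2 (U, D vs C1, C3):
Let Row play U with probability p. Expected payoff against C1: 0p + 5(1−p) = −5p + 5; against C3: 2p + (-2)(1−p) = 4p − 2.
Setting these equal: −5p + 5 = 4p − 2 ⇒ −9p = -7 ⇒ p = 7/9, and the value is (-5)·(7/9) + 5 = 10/9.
For Column: with q = P(C1), equating U's and D's payoffs gives −2q + 2 = 7q − 2 ⇒ q = 4/9.

10/9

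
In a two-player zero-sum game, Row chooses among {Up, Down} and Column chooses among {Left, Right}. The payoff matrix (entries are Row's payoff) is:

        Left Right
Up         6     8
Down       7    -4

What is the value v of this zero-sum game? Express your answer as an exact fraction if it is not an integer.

Row minima: Up → 6, Down → -4; maximin = 6.
Column maxima: Left → 7, Right → 8; minimax = 7.
6 ≠ 7, so there is no saddle point; optimal play is mixed.
Let Row play Up with probability p. Expected payoff against Left: 6p + 7(1−p) = −p + 7; against Right: 8p + (-4)(1−p) = 12p − 4.
Setting these equal: −p + 7 = 12p − 4 ⇒ −13p = -11 ⇒ p = 11/13, and the value is (-1)·(11/13) + 7 = 80/13.
For Column: with q = P(Left), equating Up's and Down's payoffs gives −2q + 8 = 11q − 4 ⇒ q = 12/13.

80/13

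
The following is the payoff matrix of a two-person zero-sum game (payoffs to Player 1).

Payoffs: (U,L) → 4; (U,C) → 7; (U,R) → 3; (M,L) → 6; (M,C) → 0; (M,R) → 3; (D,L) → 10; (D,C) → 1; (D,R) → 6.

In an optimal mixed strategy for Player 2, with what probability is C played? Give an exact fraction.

1/3

Row minima: U → 3, M → 0, D → 1; maximin = 3.
Column maxima: L → 10, C → 7, R → 6; minimax = 6.
3 ≠ 6, so there is no saddle point; optimal play is mixed.
M is strictly dominated by D, so Player 1 never plays it.
L is strictly dominated by R (it gives Player 1 strictly more in every row), so Player 2 never plays it.
On the remaining 2×2 (U, D vs C, R):
Let Player 1 play U with probability p. Expected payoff against C: 7p + 1(1−p) = 6p + 1; against R: 3p + 6(1−p) = −3p + 6.
Setting these equal: 6p + 1 = −3p + 6 ⇒ 9p = 5 ⇒ p = 5/9, and the value is (6)·(5/9) + 1 = 13/3.
For Player 2: with q = P(C), equating U's and D's payoffs gives 4q + 3 = −5q + 6 ⇒ q = 1/3.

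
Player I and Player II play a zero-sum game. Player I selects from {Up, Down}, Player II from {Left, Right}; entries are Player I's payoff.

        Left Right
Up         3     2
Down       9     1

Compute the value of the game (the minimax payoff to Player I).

Row minima: Up → 2, Down → 1; maximin = 2.
Column maxima: Left → 9, Right → 2; minimax = 2.
Since maximin = minimax = 2, there is a saddle point and the value is 2.

2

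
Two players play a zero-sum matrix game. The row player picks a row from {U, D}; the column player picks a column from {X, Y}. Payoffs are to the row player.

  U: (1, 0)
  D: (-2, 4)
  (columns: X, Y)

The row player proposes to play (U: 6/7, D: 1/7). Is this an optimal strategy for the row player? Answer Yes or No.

Yes

Against X this mix gives (6/7)·1 + (1/7)·(-2) = 4/7.
Against Y this mix gives (6/7)·0 + (1/7)·4 = 4/7.
All of the column player's active replies (X, Y) yield 4/7, and no column does worse for the row player. The mix makes the column player indifferent and guarantees 4/7, so it is optimal.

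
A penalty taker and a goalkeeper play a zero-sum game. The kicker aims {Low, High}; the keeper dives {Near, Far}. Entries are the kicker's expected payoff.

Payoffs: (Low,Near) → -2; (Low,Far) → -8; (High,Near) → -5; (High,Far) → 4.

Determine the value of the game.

-16/5

Row minima: Low → -8, High → -5; maximin = -5.
Column maxima: Near → -2, Far → 4; minimax = -2.
-5 ≠ -2, so there is no saddle point; optimal play is mixed.
Let the kicker play Low with probability p. Expected payoff against Near: (-2)p + (-5)(1−p) = 3p − 5; against Far: (-8)p + 4(1−p) = −12p + 4.
Setting these equal: 3p − 5 = −12p + 4 ⇒ 15p = 9 ⇒ p = 3/5, and the value is (3)·(3/5) − 5 = -16/5.
For the keeper: with q = P(Near), equating Low's and High's payoffs gives 6q − 8 = −9q + 4 ⇒ q = 4/5.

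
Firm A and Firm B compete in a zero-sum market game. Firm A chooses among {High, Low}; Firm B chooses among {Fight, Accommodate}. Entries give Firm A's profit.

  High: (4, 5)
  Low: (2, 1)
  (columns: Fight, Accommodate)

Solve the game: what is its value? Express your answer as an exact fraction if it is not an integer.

4

Row minima: High → 4, Low → 1; maximin = 4.
Column maxima: Fight → 4, Accommodate → 5; minimax = 4.
Since maximin = minimax = 4, there is a saddle point and the value is 4.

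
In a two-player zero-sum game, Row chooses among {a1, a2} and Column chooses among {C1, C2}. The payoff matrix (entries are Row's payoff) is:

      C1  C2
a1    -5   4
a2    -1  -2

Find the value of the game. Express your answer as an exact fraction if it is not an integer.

Row minima: a1 → -5, a2 → -2; maximin = -2.
Column maxima: C1 → -1, C2 → 4; minimax = -1.
-2 ≠ -1, so there is no saddle point; optimal play is mixed.
Let Row play a1 with probability p. Expected payoff against C1: (-5)p + (-1)(1−p) = −4p − 1; against C2: 4p + (-2)(1−p) = 6p − 2.
Setting these equal: −4p − 1 = 6p − 2 ⇒ −10p = -1 ⇒ p = 1/10, and the value is (-4)·(1/10) − 1 = -7/5.
For Column: with q = P(C1), equating a1's and a2's payoffs gives −9q + 4 = q − 2 ⇒ q = 3/5.

-7/5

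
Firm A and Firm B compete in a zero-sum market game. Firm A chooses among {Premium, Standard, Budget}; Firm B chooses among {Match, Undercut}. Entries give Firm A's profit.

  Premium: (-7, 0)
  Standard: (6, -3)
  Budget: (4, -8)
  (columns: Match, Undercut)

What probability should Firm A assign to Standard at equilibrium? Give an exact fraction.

7/16

Row minima: Premium → -7, Standard → -3, Budget → -8; maximin = -3.
Column maxima: Match → 6, Undercut → 0; minimax = 0.
-3 ≠ 0, so there is no saddle point; optimal play is mixed.
Budget is strictly dominated by Standard, so Firm A never plays it.
On the remaining 2×2 (Premium, Standard vs Match, Undercut):
Let Firm A play Premium with probability p. Expected payoff against Match: (-7)p + 6(1−p) = −13p + 6; against Undercut: 0p + (-3)(1−p) = 3p − 3.
Setting these equal: −13p + 6 = 3p − 3 ⇒ −16p = -9 ⇒ p = 9/16, and the value is (-13)·(9/16) + 6 = -21/16.
For Firm B: with q = P(Match), equating Premium's and Standard's payoffs gives −7q = 9q − 3 ⇒ q = 3/16.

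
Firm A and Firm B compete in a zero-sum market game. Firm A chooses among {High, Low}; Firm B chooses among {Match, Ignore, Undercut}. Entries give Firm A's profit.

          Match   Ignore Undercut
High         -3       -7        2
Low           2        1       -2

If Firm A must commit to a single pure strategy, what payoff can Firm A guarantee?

-2

Row minima: High → -7, Low → -2.
The best of these is -2.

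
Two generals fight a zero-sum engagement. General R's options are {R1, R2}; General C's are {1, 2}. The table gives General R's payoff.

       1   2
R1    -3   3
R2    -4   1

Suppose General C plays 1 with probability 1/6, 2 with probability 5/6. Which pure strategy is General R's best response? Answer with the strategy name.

Expected payoff of R1: (1/6)·(-3) + (5/6)·3 = 2.
Expected payoff of R2: (1/6)·(-4) + (5/6)·1 = 1/6.
The largest is 2, so General R's best response is R1.

R1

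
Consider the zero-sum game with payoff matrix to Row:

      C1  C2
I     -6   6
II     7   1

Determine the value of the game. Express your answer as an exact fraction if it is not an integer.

Row minima: I → -6, II → 1; maximin = 1.
Column maxima: C1 → 7, C2 → 6; minimax = 6.
1 ≠ 6, so there is no saddle point; optimal play is mixed.
Let Row play I with probability p. Expected payoff against C1: (-6)p + 7(1−p) = −13p + 7; against C2: 6p + 1(1−p) = 5p + 1.
Setting these equal: −13p + 7 = 5p + 1 ⇒ −18p = -6 ⇒ p = 1/3, and the value is (-13)·(1/3) + 7 = 8/3.
For Column: with q = P(C1), equating I's and II's payoffs gives −12q + 6 = 6q + 1 ⇒ q = 5/18.

8/3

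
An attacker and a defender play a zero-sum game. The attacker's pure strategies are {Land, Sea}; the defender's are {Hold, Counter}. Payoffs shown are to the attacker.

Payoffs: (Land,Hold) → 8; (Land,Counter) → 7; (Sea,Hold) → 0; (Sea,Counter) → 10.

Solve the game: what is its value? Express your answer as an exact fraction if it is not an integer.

Row minima: Land → 7, Sea → 0; maximin = 7.
Column maxima: Hold → 8, Counter → 10; minimax = 8.
7 ≠ 8, so there is no saddle point; optimal play is mixed.
Let the attacker play Land with probability p. Expected payoff against Hold: 8p + 0(1−p) = 8p; against Counter: 7p + 10(1−p) = −3p + 10.
Setting these equal: 8p = −3p + 10 ⇒ 11p = 10 ⇒ p = 10/11, and the value is (8)·(10/11) = 80/11.
For the defender: with q = P(Hold), equating Land's and Sea's payoffs gives q + 7 = −10q + 10 ⇒ q = 3/11.

80/11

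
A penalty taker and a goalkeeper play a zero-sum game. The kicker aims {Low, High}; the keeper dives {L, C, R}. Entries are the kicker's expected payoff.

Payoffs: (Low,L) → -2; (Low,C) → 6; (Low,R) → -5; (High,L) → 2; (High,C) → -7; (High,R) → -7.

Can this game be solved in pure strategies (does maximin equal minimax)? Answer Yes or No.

Row minima: Low → -5, High → -7; maximin = -5.
Column maxima: L → 2, C → 6, R → -5; minimax = -5.
maximin = minimax = -5, so a saddle point exists.

Yes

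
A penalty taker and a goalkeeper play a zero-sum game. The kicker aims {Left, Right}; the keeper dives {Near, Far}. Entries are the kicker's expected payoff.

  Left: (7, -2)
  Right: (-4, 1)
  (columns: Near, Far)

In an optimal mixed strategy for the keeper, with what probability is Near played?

3/14

Row minima: Left → -2, Right → -4; maximin = -2.
Column maxima: Near → 7, Far → 1; minimax = 1.
-2 ≠ 1, so there is no saddle point; optimal play is mixed.
Let the kicker play Left with probability p. Expected payoff against Near: 7p + (-4)(1−p) = 11p − 4; against Far: (-2)p + 1(1−p) = −3p + 1.
Setting these equal: 11p − 4 = −3p + 1 ⇒ 14p = 5 ⇒ p = 5/14, and the value is (11)·(5/14) − 4 = -1/14.
For the keeper: with q = P(Near), equating Left's and Right's payoffs gives 9q − 2 = −5q + 1 ⇒ q = 3/14.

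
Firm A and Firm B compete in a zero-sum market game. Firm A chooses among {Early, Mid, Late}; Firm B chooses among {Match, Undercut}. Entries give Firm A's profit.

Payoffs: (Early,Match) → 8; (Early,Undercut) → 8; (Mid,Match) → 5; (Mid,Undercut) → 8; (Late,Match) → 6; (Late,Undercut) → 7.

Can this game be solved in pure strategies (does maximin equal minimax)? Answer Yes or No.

Yes

Row minima: Early → 8, Mid → 5, Late → 6; maximin = 8.
Column maxima: Match → 8, Undercut → 8; minimax = 8.
maximin = minimax = 8, so a saddle point exists.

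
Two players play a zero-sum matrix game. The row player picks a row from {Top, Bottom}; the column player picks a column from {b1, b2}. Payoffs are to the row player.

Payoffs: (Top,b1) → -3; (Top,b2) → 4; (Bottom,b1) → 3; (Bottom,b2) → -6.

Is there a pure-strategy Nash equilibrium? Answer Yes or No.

No

Row minima: Top → -3, Bottom → -6; maximin = -3.
Column maxima: b1 → 3, b2 → 4; minimax = 3.
-3 ≠ 3, so no pure-strategy equilibrium exists.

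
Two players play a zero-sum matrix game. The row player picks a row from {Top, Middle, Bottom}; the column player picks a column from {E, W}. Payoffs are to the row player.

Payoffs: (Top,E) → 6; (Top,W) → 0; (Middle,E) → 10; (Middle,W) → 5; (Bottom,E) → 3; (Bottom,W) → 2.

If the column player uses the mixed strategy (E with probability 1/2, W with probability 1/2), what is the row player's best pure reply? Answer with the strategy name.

Middle

Expected payoff of Top: (1/2)·6 + (1/2)·0 = 3.
Expected payoff of Middle: (1/2)·10 + (1/2)·5 = 15/2.
Expected payoff of Bottom: (1/2)·3 + (1/2)·2 = 5/2.
The largest is 15/2, so the row player's best response is Middle.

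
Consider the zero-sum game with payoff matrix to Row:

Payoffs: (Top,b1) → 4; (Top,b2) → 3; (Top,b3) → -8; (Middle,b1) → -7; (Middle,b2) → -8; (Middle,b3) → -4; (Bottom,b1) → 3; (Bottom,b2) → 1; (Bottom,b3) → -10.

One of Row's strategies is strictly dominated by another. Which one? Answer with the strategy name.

Bottom

Top gives a strictly higher payoff than Bottom against every column: 4 > 3, 3 > 1, -8 > -10.
So Bottom is strictly dominated and Row never plays it.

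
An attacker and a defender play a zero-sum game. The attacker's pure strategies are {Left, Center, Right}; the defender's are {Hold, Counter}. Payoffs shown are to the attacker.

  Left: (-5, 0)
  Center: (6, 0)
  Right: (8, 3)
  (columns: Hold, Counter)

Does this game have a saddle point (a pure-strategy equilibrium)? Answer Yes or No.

Yes

Row minima: Left → -5, Center → 0, Right → 3; maximin = 3.
Column maxima: Hold → 8, Counter → 3; minimax = 3.
maximin = minimax = 3, so a saddle point exists.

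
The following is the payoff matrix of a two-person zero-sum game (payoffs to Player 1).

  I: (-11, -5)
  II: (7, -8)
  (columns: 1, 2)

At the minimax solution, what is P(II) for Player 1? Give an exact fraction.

2/7

Row minima: I → -11, II → -8; maximin = -8.
Column maxima: 1 → 7, 2 → -5; minimax = -5.
-8 ≠ -5, so there is no saddle point; optimal play is mixed.
Let Player 1 play I with probability p. Expected payoff against 1: (-11)p + 7(1−p) = −18p + 7; against 2: (-5)p + (-8)(1−p) = 3p − 8.
Setting these equal: −18p + 7 = 3p − 8 ⇒ −21p = -15 ⇒ p = 5/7, and the value is (-18)·(5/7) + 7 = -41/7.
For Player 2: with q = P(1), equating I's and II's payoffs gives −6q − 5 = 15q − 8 ⇒ q = 1/7.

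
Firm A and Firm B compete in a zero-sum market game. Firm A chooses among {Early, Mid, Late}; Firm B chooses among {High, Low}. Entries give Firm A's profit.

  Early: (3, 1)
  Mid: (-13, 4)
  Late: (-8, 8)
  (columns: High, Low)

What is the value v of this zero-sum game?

16/9

Row minima: Early → 1, Mid → -13, Late → -8; maximin = 1.
Column maxima: High → 3, Low → 8; minimax = 3.
1 ≠ 3, so there is no saddle point; optimal play is mixed.
Mid is strictly dominated by Late, so Firm A never plays it.
On the remaining 2×2 (Early, Late vs High, Low):
Let Firm A play Early with probability p. Expected payoff against High: 3p + (-8)(1−p) = 11p − 8; against Low: 1p + 8(1−p) = −7p + 8.
Setting these equal: 11p − 8 = −7p + 8 ⇒ 18p = 16 ⇒ p = 8/9, and the value is (11)·(8/9) − 8 = 16/9.
For Firm B: with q = P(High), equating Early's and Late's payoffs gives 2q + 1 = −16q + 8 ⇒ q = 7/18.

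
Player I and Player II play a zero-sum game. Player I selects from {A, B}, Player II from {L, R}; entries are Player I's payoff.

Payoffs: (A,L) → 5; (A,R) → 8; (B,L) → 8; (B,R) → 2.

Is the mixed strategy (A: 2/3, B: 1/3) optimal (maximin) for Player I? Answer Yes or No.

Yes

Against L this mix gives (2/3)·5 + (1/3)·8 = 6.
Against R this mix gives (2/3)·8 + (1/3)·2 = 6.
All of Player II's active replies (L, R) yield 6, and no column does worse for Player I. The mix makes Player II indifferent and guarantees 6, so it is optimal.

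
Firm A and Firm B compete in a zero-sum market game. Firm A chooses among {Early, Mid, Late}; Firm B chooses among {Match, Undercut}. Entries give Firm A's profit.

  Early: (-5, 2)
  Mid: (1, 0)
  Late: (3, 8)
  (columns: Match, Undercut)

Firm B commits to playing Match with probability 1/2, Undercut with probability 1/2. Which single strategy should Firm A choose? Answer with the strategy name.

Expected payoff of Early: (1/2)·(-5) + (1/2)·2 = -3/2.
Expected payoff of Mid: (1/2)·1 + (1/2)·0 = 1/2.
Expected payoff of Late: (1/2)·3 + (1/2)·8 = 11/2.
The largest is 11/2, so Firm A's best response is Late.

Late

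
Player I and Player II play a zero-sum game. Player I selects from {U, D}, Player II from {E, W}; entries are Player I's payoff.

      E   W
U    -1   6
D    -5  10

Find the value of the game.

-1

Row minima: U → -1, D → -5; maximin = -1.
Column maxima: E → -1, W → 10; minimax = -1.
Since maximin = minimax = -1, there is a saddle point and the value is -1.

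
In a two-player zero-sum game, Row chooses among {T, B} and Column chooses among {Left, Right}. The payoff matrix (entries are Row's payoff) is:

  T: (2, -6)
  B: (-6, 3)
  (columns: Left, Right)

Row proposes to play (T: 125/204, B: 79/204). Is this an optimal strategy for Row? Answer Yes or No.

No

Against Left this mix gives (125/204)·2 + (79/204)·(-6) = -56/51.
Against Right this mix gives (125/204)·(-6) + (79/204)·3 = -171/68.
Column will play Right, holding Row to -171/68. Shifting weight toward the row that does better against Right would raise this floor (the equalizing mix achieves -30/17 against both Right and Left), so the proposed strategy is not optimal.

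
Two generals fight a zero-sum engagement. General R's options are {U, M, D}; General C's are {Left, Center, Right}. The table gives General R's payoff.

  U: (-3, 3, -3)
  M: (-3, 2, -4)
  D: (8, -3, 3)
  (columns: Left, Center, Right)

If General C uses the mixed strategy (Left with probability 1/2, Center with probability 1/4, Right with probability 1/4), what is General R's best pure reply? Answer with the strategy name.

Expected payoff of U: (1/2)·(-3) + (1/4)·3 + (1/4)·(-3) = -3/2.
Expected payoff of M: (1/2)·(-3) + (1/4)·2 + (1/4)·(-4) = -2.
Expected payoff of D: (1/2)·8 + (1/4)·(-3) + (1/4)·3 = 4.
The largest is 4, so General R's best response is D.

D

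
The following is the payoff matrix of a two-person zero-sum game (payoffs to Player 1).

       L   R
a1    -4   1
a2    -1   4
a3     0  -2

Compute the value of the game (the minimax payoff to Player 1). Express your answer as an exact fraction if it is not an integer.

-2/7

Row minima: a1 → -4, a2 → -1, a3 → -2; maximin = -1.
Column maxima: L → 0, R → 4; minimax = 0.
-1 ≠ 0, so there is no saddle point; optimal play is mixed.
a1 is strictly dominated by a2, so Player 1 never plays it.
On the remaining 2×2 (a2, a3 vs L, R):
Let Player 1 play a2 with probability p. Expected payoff against L: (-1)p + 0(1−p) = −p; against R: 4p + (-2)(1−p) = 6p − 2.
Setting these equal: −p = 6p − 2 ⇒ −7p = -2 ⇒ p = 2/7, and the value is (-1)·(2/7) = -2/7.
For Player 2: with q = P(L), equating a2's and a3's payoffs gives −5q + 4 = 2q − 2 ⇒ q = 6/7.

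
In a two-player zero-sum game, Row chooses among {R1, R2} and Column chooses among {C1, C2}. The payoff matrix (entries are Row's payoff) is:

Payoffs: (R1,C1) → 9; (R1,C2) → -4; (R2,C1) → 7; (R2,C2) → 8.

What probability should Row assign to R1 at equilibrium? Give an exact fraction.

1/14

Row minima: R1 → -4, R2 → 7; maximin = 7.
Column maxima: C1 → 9, C2 → 8; minimax = 8.
7 ≠ 8, so there is no saddle point; optimal play is mixed.
Let Row play R1 with probability p. Expected payoff against C1: 9p + 7(1−p) = 2p + 7; against C2: (-4)p + 8(1−p) = −12p + 8.
Setting these equal: 2p + 7 = −12p + 8 ⇒ 14p = 1 ⇒ p = 1/14, and the value is (2)·(1/14) + 7 = 50/7.
For Column: with q = P(C1), equating R1's and R2's payoffs gives 13q − 4 = −q + 8 ⇒ q = 6/7.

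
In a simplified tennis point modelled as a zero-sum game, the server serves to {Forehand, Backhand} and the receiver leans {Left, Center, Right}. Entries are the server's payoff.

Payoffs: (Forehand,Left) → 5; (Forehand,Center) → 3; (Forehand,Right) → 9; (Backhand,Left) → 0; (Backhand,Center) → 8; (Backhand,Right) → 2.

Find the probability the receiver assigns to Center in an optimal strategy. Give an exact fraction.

1/2

Row minima: Forehand → 3, Backhand → 0; maximin = 3.
Column maxima: Left → 5, Center → 8, Right → 9; minimax = 5.
3 ≠ 5, so there is no saddle point; optimal play is mixed.
Right is strictly dominated by Left (it gives the server strictly more in every row), so the receiver never plays it.
On the remaining 2×2 (Forehand, Backhand vs Left, Center):
Let the server play Forehand with probability p. Expected payoff against Left: 5p + 0(1−p) = 5p; against Center: 3p + 8(1−p) = −5p + 8.
Setting these equal: 5p = −5p + 8 ⇒ 10p = 8 ⇒ p = 4/5, and the value is (5)·(4/5) = 4.
For the receiver: with q = P(Left), equating Forehand's and Backhand's payoffs gives 2q + 3 = −8q + 8 ⇒ q = 1/2.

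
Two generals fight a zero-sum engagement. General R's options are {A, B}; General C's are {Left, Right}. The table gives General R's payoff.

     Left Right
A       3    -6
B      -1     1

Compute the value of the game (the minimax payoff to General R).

-3/11

Row minima: A → -6, B → -1; maximin = -1.
Column maxima: Left → 3, Right → 1; minimax = 1.
-1 ≠ 1, so there is no saddle point; optimal play is mixed.
Let General R play A with probability p. Expected payoff against Left: 3p + (-1)(1−p) = 4p − 1; against Right: (-6)p + 1(1−p) = −7p + 1.
Setting these equal: 4p − 1 = −7p + 1 ⇒ 11p = 2 ⇒ p = 2/11, and the value is (4)·(2/11) − 1 = -3/11.
For General C: with q = P(Left), equating A's and B's payoffs gives 9q − 6 = −2q + 1 ⇒ q = 7/11.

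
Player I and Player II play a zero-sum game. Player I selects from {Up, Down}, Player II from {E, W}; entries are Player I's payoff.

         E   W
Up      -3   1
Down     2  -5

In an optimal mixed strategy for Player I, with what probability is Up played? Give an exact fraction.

Row minima: Up → -3, Down → -5; maximin = -3.
Column maxima: E → 2, W → 1; minimax = 1.
-3 ≠ 1, so there is no saddle point; optimal play is mixed.
Let Player I play Up with probability p. Expected payoff against E: (-3)p + 2(1−p) = −5p + 2; against W: 1p + (-5)(1−p) = 6p − 5.
Setting these equal: −5p + 2 = 6p − 5 ⇒ −11p = -7 ⇒ p = 7/11, and the value is (-5)·(7/11) + 2 = -13/11.
For Player II: with q = P(E), equating Up's and Down's payoffs gives −4q + 1 = 7q − 5 ⇒ q = 6/11.

7/11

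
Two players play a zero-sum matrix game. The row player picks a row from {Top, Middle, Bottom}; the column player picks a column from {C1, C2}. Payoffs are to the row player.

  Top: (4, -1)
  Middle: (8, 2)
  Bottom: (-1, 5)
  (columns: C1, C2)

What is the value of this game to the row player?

Row minima: Top → -1, Middle → 2, Bottom → -1; maximin = 2.
Column maxima: C1 → 8, C2 → 5; minimax = 5.
2 ≠ 5, so there is no saddle point; optimal play is mixed.
Top is strictly dominated by Middle, so the row player never plays it.
On the remaining 2×2 (Middle, Bottom vs C1, C2):
Let the row player play Middle with probability p. Expected payoff against C1: 8p + (-1)(1−p) = 9p − 1; against C2: 2p + 5(1−p) = −3p + 5.
Setting these equal: 9p − 1 = −3p + 5 ⇒ 12p = 6 ⇒ p = 1/2, and the value is (9)·(1/2) − 1 = 7/2.
For the column player: with q = P(C1), equating Middle's and Bottom's payoffs gives 6q + 2 = −6q + 5 ⇒ q = 1/4.

7/2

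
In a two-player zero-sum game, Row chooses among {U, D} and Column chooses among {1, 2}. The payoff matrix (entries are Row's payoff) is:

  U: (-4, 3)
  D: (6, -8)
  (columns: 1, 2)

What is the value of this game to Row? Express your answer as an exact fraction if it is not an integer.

-2/3

Row minima: U → -4, D → -8; maximin = -4.
Column maxima: 1 → 6, 2 → 3; minimax = 3.
-4 ≠ 3, so there is no saddle point; optimal play is mixed.
Let Row play U with probability p. Expected payoff against 1: (-4)p + 6(1−p) = −10p + 6; against 2: 3p + (-8)(1−p) = 11p − 8.
Setting these equal: −10p + 6 = 11p − 8 ⇒ −21p = -14 ⇒ p = 2/3, and the value is (-10)·(2/3) + 6 = -2/3.
For Column: with q = P(1), equating U's and D's payoffs gives −7q + 3 = 14q − 8 ⇒ q = 11/21.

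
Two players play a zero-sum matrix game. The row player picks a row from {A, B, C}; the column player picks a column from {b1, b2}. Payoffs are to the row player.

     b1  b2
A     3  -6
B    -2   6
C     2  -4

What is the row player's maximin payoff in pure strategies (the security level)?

Row minima: A → -6, B → -2, C → -4.
The best of these is -2.

-2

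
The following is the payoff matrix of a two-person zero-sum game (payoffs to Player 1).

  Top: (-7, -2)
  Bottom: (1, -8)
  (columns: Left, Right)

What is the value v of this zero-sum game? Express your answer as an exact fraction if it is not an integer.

Row minima: Top → -7, Bottom → -8; maximin = -7.
Column maxima: Left → 1, Right → -2; minimax = -2.
-7 ≠ -2, so there is no saddle point; optimal play is mixed.
Let Player 1 play Top with probability p. Expected payoff against Left: (-7)p + 1(1−p) = −8p + 1; against Right: (-2)p + (-8)(1−p) = 6p − 8.
Setting these equal: −8p + 1 = 6p − 8 ⇒ −14p = -9 ⇒ p = 9/14, and the value is (-8)·(9/14) + 1 = -29/7.
For Player 2: with q = P(Left), equating Top's and Bottom's payoffs gives −5q − 2 = 9q − 8 ⇒ q = 3/7.

-29/7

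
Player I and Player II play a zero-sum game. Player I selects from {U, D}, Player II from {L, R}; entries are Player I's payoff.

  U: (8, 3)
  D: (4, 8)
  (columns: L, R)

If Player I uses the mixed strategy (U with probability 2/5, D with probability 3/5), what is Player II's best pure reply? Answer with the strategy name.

L

If Player II plays L, Player I's expected payoff is (2/5)·8 + (3/5)·4 = 28/5.
If Player II plays R, Player I's expected payoff is (2/5)·3 + (3/5)·8 = 6.
Player II minimizes Player I's payoff; the smallest is 28/5, so the best response is L.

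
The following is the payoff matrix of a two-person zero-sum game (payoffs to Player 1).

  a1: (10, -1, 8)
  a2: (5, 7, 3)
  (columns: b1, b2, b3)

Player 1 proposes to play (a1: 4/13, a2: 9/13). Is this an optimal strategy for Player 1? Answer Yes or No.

Yes

Against b1 this mix gives (4/13)·10 + (9/13)·5 = 85/13.
Against b2 this mix gives (4/13)·(-1) + (9/13)·7 = 59/13.
Against b3 this mix gives (4/13)·8 + (9/13)·3 = 59/13.
All of Player 2's active replies (b2, b3) yield 59/13, and no column does worse for Player 1. The mix makes Player 2 indifferent and guarantees 59/13, so it is optimal.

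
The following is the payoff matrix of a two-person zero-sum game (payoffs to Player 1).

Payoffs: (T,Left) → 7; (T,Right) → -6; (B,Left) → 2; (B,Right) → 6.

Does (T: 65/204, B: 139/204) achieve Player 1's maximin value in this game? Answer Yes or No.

No

Against Left this mix gives (65/204)·7 + (139/204)·2 = 733/204.
Against Right this mix gives (65/204)·(-6) + (139/204)·6 = 37/17.
Player 2 will play Right, holding Player 1 to 37/17. Shifting weight toward the row that does better against Right would raise this floor (the equalizing mix achieves 54/17 against both Right and Left), so the proposed strategy is not optimal.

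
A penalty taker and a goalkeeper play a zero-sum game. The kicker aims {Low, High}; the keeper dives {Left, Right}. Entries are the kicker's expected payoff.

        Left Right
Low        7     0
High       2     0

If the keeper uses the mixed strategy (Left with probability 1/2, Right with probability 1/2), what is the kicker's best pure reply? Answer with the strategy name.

Expected payoff of Low: (1/2)·7 + (1/2)·0 = 7/2.
Expected payoff of High: (1/2)·2 + (1/2)·0 = 1.
The largest is 7/2, so the kicker's best response is Low.

Low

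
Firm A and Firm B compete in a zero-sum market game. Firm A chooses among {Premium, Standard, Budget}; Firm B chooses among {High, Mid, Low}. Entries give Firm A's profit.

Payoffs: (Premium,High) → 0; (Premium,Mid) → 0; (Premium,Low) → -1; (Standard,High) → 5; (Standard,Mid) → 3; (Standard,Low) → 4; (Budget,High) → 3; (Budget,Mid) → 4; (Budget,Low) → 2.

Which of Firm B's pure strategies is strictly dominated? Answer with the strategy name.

High

Low holds Firm A's payoff strictly below High in every row: -1 < 0, 4 < 5, 2 < 3.
So High is strictly dominated for Firm B.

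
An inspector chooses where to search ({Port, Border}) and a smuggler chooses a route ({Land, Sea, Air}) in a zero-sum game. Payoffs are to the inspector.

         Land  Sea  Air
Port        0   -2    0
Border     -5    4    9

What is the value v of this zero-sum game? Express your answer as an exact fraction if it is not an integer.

Row minima: Port → -2, Border → -5; maximin = -2.
Column maxima: Land → 0, Sea → 4, Air → 9; minimax = 0.
-2 ≠ 0, so there is no saddle point; optimal play is mixed.
Air is strictly dominated by Sea (it gives the inspector strictly more in every row), so the smuggler never plays it.
On the remaining 2×2 (Port, Border vs Land, Sea):
Let the inspector play Port with probability p. Expected payoff against Land: 0p + (-5)(1−p) = 5p − 5; against Sea: (-2)p + 4(1−p) = −6p + 4.
Setting these equal: 5p − 5 = −6p + 4 ⇒ 11p = 9 ⇒ p = 9/11, and the value is (5)·(9/11) − 5 = -10/11.
For the smuggler: with q = P(Land), equating Port's and Border's payoffs gives 2q − 2 = −9q + 4 ⇒ q = 6/11.

-10/11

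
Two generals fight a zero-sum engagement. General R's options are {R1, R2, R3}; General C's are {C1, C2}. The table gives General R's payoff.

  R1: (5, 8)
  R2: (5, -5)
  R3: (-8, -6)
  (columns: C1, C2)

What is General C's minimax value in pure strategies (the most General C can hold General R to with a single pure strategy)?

Column maxima: C1 → 5, C2 → 8.
The smallest of these is 5.

5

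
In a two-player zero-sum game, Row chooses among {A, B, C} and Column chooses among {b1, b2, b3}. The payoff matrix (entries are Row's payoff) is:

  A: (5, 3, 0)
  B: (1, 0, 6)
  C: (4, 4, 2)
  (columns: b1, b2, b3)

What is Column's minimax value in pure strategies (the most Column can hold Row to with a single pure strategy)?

4

Column maxima: b1 → 5, b2 → 4, b3 → 6.
The smallest of these is 4.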